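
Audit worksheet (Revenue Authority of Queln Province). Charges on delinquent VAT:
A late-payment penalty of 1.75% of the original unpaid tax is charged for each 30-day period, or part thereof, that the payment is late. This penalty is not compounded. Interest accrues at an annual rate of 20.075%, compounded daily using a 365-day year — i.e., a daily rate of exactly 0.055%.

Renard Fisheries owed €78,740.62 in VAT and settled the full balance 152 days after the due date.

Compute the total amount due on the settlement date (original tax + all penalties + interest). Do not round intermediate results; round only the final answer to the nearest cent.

€93,872.12

Penalty periods: ⌈152/30⌉ = 6; penalty = 6 × 1.75% × €78,740.62 = €8,267.77…
Interest: €78,740.62 × ((1 + 0.00055)^152 − 1) = €78,740.62 × 0.08716894… = €6,863.7367…
Total = €78,740.62 + €8,267.7651 + €6,863.7367… = €93,872.12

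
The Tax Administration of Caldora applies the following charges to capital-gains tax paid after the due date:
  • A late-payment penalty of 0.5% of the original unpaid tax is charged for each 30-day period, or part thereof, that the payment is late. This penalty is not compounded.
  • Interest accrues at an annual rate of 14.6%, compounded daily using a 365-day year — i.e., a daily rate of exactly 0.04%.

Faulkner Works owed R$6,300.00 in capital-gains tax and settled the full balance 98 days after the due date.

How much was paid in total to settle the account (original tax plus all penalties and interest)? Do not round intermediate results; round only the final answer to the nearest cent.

R$6,677.81

Penalty periods: ⌈98/30⌉ = 4; penalty = 4 × 0.5% × R$6,300.00 = R$126.00
Interest: R$6,300.00 × ((1 + 0.0004)^98 − 1) = R$6,300.00 × 0.03997031… = R$251.8129…
Total = R$6,300.00 + R$126.0000 + R$251.8129… = R$6,677.81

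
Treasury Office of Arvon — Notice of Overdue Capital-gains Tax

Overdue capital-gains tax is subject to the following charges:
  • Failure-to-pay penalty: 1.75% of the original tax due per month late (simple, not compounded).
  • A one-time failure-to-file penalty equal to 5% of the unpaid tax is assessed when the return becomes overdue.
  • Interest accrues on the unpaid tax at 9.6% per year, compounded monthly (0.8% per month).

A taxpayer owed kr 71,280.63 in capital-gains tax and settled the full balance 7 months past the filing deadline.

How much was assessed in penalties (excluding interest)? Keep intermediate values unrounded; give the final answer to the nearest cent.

kr 12,295.91

Failure-to-file penalty: 5% × kr 71,280.63 = kr 3,564.03…
Failure-to-pay penalty: 7 × 1.75% × kr 71,280.63 = kr 8,731.88…
Total penalty = kr 3,564.03… + kr 8,731.88… = kr 12,295.91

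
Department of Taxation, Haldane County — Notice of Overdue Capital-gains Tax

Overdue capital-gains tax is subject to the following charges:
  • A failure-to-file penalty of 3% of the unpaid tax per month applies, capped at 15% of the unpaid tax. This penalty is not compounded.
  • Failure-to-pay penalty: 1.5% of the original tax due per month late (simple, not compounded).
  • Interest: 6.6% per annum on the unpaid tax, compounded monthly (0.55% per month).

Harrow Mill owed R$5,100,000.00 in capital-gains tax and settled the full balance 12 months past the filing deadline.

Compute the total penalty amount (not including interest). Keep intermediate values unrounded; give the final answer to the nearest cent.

R$1,683,000.00

Failure-to-file: 12 × 3% × R$5,100,000.00 = R$1,836,000.00, capped at 15% × R$5,100,000.00 = R$765,000.00
Failure-to-pay penalty: 12 × 1.5% × R$5,100,000.00 = R$918,000.00
Total penalty = R$765,000.00 + R$918,000.00 = R$1,683,000.00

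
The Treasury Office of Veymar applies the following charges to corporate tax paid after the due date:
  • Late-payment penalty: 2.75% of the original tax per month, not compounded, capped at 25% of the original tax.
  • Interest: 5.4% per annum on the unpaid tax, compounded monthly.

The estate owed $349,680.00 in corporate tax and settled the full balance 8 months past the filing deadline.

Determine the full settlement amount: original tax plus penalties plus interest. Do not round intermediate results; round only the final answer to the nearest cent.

Penalty: 8 × 2.75% × $349,680.00 = $76,929.60 (below the 25% cap of $87,420.00)
Interest (5.4%/yr ÷ 12 = 0.45%/month): $349,680.00 × ((1 + 0.0045)^8 − 1) = $12,788.5431…
Total = $349,680.00 + $76,929.6000 + $12,788.5431… = $439,398.14

$439,398.14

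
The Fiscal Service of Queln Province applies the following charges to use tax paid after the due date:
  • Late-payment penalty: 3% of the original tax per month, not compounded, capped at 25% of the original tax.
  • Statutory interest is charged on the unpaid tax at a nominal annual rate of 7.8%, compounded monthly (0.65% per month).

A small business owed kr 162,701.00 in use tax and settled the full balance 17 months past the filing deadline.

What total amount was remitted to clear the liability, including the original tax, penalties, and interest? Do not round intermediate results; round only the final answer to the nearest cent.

kr 222,320.68

Penalty (uncapped): 17 × 3% × kr 162,701.00 = kr 82,977.51; cap = 25% × kr 162,701.00 = kr 40,675.25 → penalty = kr 40,675.25
Interest: kr 162,701.00 × ((1 + 0.0065)^17 − 1) = kr 162,701.00 × 0.1164371… = kr 18,944.4271…
Total = kr 162,701.00 + kr 40,675.2500 + kr 18,944.4271… = kr 222,320.68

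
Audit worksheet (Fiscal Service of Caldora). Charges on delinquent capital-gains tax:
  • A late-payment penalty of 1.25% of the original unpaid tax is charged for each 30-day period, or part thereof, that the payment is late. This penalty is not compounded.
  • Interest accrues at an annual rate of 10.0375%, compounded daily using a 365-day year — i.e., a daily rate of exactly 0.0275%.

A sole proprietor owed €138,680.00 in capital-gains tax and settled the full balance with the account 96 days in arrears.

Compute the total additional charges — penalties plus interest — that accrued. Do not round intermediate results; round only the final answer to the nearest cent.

Penalty periods: ⌈96/30⌉ = 4; penalty = 4 × 1.25% × €138,680.00 = €6,934.00
Interest: €138,680.00 × ((1 + 0.000275)^96 − 1) = €138,680.00 × 0.02674784… = €3,709.3905…
Penalties + interest = €6,934.0000 + €3,709.3905… = €10,643.39

€10,643.39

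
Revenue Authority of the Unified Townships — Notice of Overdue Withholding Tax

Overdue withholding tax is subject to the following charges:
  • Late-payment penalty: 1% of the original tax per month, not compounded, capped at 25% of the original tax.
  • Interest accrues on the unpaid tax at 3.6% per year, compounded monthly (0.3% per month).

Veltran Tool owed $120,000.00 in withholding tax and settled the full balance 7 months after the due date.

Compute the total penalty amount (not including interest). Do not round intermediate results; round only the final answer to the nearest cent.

$8,400.00

Penalty: 7 × 1% × $120,000.00 = $8,400.00 (below the 25% cap of $30,000.00)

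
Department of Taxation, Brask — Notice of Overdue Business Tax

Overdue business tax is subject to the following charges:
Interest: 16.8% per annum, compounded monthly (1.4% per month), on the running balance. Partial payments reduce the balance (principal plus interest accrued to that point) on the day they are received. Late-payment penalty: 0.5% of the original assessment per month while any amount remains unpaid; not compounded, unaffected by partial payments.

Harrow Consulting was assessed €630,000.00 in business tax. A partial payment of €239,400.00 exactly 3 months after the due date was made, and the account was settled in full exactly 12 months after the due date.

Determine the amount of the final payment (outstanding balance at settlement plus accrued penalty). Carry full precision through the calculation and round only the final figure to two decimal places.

Balance at month 3: €630,000.0000 × (1 + 0.014)^3 = €656,832.1687…
After €239,400.00 payment: €656,832.1687… − €239,400.00 = €417,432.1687…
Balance at month 12: €417,432.1687… × (1 + 0.014)^9 = €473,072.2889…
Penalty: 12 × 0.5% × €630,000.00 = €37,800.00
Final settlement = outstanding balance + penalty = €473,072.2889… + €37,800.00 = €510,872.29

€510,872.29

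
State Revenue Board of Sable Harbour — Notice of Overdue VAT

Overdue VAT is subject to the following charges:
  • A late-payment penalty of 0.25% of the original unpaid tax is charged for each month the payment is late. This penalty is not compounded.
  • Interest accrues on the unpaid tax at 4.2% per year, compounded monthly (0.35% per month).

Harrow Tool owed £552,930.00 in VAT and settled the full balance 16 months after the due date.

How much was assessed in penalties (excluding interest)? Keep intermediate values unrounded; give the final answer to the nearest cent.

Late-payment penalty: 16 × 0.25% × £552,930.00 = £22,117.20

£22,117.20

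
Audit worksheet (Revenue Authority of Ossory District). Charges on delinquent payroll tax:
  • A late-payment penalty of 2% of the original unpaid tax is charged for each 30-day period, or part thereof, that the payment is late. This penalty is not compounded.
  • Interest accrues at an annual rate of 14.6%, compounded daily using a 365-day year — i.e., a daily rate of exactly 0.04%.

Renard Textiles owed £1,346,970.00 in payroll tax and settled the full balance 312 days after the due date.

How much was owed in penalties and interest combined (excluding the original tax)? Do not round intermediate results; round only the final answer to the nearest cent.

£475,337.06

Penalty periods: ⌈312/30⌉ = 11; penalty = 11 × 2% × £1,346,970.00 = £296,333.40
Interest: £1,346,970.00 × ((1 + 0.0004)^312 − 1) = £1,346,970.00 × 0.13289358… = £179,003.6603…
Penalties + interest = £296,333.4000 + £179,003.6603… = £475,337.06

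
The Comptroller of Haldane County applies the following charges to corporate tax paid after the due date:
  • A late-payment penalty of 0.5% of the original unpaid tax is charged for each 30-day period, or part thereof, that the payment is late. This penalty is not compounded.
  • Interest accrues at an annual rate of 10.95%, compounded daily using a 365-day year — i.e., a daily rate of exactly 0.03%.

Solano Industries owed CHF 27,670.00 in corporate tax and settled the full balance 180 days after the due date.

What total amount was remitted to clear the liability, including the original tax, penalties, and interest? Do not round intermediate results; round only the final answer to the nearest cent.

CHF 30,035.12

Penalty periods: ⌈180/30⌉ = 6; penalty = 6 × 0.5% × CHF 27,670.00 = CHF 830.10
Interest: CHF 27,670.00 × ((1 + 0.0003)^180 − 1) = CHF 27,670.00 × 0.05547605… = CHF 1,535.0224…
Total = CHF 27,670.00 + CHF 830.1000 + CHF 1,535.0224… = CHF 30,035.12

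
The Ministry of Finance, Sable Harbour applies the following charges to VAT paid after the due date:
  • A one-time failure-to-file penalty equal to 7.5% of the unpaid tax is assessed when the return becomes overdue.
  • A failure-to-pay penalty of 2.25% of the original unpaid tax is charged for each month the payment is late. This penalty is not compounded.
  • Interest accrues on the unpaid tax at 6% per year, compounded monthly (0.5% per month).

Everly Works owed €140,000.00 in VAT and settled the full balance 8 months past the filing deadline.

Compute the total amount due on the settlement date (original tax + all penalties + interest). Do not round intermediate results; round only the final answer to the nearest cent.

€181,398.99

Failure-to-file penalty: 7.5% × €140,000.00 = €10,500.00
Failure-to-pay penalty: 8 × 2.25% × €140,000.00 = €25,200.00
Interest: €140,000.00 × ((1 + 0.005)^8 − 1) = €140,000.00 × 0.0407070… = €5,698.9861…
Total = €140,000.00 + €35,700.0000 + €5,698.9861… = €181,398.99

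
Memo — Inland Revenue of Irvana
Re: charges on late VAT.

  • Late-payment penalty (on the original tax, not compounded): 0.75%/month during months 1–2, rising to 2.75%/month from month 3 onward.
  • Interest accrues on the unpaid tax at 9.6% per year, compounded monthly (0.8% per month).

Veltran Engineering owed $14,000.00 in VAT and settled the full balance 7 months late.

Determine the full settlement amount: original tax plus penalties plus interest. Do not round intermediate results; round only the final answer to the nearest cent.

$16,938.07

Penalty, months 1–2: 2 × 0.75% × $14,000.00 = $210.00
Penalty, months 3–7: 5 × 2.75% × $14,000.00 = $1,925.00
Interest: $14,000.00 × ((1 + 0.008)^7 − 1) = $14,000.00 × 0.0573621… = $803.0689…
Total = $14,000.00 + $2,135.0000 + $803.0689… = $16,938.07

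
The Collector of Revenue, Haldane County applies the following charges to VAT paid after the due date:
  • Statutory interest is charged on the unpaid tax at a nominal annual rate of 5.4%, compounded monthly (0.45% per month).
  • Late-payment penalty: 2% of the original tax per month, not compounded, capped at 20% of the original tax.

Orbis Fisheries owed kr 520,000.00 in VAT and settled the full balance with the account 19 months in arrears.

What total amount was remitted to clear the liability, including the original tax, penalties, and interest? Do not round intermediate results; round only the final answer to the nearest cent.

Penalty (uncapped): 19 × 2% × kr 520,000.00 = kr 197,600.00; cap = 20% × kr 520,000.00 = kr 104,000.00 → penalty = kr 104,000.00
Interest: kr 520,000.00 × ((1 + 0.0045)^19 − 1) = kr 520,000.00 × 0.0890527… = kr 46,307.3838…
Total = kr 520,000.00 + kr 104,000.0000 + kr 46,307.3838… = kr 670,307.38

kr 670,307.38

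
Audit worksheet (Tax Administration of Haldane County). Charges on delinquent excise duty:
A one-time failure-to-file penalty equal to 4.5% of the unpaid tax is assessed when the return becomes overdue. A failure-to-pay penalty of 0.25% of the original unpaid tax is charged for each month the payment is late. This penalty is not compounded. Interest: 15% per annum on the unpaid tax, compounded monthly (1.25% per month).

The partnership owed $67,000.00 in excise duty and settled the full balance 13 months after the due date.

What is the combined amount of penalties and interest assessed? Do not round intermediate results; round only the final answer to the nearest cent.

Failure-to-file penalty: 4.5% × $67,000.00 = $3,015.00
Failure-to-pay penalty = 0.25% × $67,000.00 × 13 mo = $2,177.50
Interest: $67,000.00 × ((1 + 0.0125)^13 − 1) = $67,000.00 × 0.1752639… = $11,742.6846…
Penalties + interest = $5,192.5000 + $11,742.6846… = $16,935.18

$16,935.18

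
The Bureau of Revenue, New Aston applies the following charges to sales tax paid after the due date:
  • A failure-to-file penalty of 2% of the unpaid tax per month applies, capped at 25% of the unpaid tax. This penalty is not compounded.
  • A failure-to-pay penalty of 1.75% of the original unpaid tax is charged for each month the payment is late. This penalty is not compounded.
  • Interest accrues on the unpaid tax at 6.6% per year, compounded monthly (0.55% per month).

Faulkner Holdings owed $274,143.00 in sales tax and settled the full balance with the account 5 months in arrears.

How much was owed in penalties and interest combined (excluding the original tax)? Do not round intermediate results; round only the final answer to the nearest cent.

Failure-to-file: 5 × 2% × $274,143.00 = $27,414.30 (under the 25% cap)
Failure-to-pay penalty: 5 × 1.75% × $274,143.00 = $23,987.51…
Interest: $274,143.00 × ((1 + 0.0055)^5 − 1) = $274,143.00 × 0.0278042… = $7,622.3181…
Penalties + interest = $51,401.8125 + $7,622.3181… = $59,024.13

$59,024.13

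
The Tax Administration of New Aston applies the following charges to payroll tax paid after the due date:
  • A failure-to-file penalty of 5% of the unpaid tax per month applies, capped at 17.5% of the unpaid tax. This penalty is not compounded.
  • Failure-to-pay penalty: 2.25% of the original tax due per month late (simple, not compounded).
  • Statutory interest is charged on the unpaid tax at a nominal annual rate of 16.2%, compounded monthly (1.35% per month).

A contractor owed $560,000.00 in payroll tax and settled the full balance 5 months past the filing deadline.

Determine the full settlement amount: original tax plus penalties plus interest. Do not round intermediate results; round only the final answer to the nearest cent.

Failure-to-file: 5 × 5% × $560,000.00 = $140,000.00, capped at 17.5% × $560,000.00 = $98,000.00
Failure-to-pay penalty: 5 × 2.25% × $560,000.00 = $63,000.00
Interest: $560,000.00 × ((1 + 0.0135)^5 − 1) = $560,000.00 × 0.0693473… = $38,834.4714…
Total = $560,000.00 + $161,000.0000 + $38,834.4714… = $759,834.47

$759,834.47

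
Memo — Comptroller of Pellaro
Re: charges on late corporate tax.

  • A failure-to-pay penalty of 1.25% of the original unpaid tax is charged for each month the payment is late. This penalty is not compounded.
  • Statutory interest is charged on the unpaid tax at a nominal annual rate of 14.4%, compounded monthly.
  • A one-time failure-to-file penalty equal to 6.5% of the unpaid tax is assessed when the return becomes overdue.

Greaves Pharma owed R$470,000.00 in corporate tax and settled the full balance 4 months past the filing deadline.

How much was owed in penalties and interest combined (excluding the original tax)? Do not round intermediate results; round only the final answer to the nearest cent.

Failure-to-file penalty: 6.5% × R$470,000.00 = R$30,550.00
Failure-to-pay penalty: 4 × 1.25% × R$470,000.00 = R$23,500.00
Interest (14.4%/yr ÷ 12 = 1.2%/month): R$470,000.00 × ((1 + 0.012)^4 − 1) = R$22,969.3384…
Penalties + interest = R$54,050.0000 + R$22,969.3384… = R$77,019.34

R$77,019.34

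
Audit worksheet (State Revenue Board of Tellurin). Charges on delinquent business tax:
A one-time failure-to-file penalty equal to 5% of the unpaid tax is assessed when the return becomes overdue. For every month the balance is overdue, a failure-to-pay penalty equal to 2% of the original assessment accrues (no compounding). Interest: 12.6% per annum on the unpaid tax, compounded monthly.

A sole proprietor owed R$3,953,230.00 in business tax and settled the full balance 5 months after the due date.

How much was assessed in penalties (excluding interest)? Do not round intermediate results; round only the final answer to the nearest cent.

R$592,984.50

Failure-to-file penalty: 5% × R$3,953,230.00 = R$197,661.50
Failure-to-pay penalty: 5 × 2% × R$3,953,230.00 = R$395,323.00
Total penalty = R$197,661.50 + R$395,323.00 = R$592,984.50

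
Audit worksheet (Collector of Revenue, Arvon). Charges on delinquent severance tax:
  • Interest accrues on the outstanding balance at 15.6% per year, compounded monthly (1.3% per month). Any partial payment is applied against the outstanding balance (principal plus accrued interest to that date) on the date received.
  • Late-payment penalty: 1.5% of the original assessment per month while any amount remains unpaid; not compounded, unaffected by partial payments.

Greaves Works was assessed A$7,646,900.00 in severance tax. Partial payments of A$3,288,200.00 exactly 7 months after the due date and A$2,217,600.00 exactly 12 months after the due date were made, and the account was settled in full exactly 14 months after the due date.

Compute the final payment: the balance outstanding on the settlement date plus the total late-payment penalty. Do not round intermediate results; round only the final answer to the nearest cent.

A$4,893,441.63

Balance at month 7: A$7,646,900.0000 × (1 + 0.013)^7 = A$8,370,502.4605…
After A$3,288,200.00 payment: A$8,370,502.4605… − A$3,288,200.00 = A$5,082,302.4605…
Balance at month 12: A$5,082,302.4605… × (1 + 0.013)^5 = A$5,421,353.5974…
After A$2,217,600.00 payment: A$5,421,353.5974… − A$2,217,600.00 = A$3,203,753.5974…
Balance at month 14: A$3,203,753.5974… × (1 + 0.013)^2 = A$3,287,592.6253…
Penalty: 14 × 1.5% × A$7,646,900.00 = A$1,605,849.00
Final settlement = outstanding balance + penalty = A$3,287,592.6253… + A$1,605,849.00 = A$4,893,441.63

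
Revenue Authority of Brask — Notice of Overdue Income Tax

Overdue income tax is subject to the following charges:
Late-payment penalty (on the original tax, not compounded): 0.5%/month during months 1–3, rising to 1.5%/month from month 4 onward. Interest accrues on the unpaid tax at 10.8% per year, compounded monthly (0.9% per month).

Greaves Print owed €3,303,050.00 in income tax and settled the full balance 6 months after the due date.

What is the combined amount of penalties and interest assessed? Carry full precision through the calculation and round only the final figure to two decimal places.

Penalty, months 1–3: 3 × 0.5% × €3,303,050.00 = €49,545.75
Penalty, months 4–6: 3 × 1.5% × €3,303,050.00 = €148,637.25
Interest: €3,303,050.00 × ((1 + 0.009)^6 − 1) = €3,303,050.00 × 0.0552297… = €182,426.3905…
Penalties + interest = €198,183.0000 + €182,426.3905… = €380,609.39

€380,609.39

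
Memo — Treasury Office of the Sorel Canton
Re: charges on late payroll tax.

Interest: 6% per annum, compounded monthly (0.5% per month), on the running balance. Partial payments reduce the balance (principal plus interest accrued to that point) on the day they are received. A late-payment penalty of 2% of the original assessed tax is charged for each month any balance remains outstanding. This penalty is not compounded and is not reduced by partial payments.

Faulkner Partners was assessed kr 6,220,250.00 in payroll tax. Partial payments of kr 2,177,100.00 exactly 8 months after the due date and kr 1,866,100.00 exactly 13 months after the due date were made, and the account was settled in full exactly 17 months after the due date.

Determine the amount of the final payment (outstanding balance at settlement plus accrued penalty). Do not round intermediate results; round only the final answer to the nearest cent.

Balance at month 8: kr 6,220,250.0000 × (1 + 0.005)^8 = kr 6,473,457.9900…
After kr 2,177,100.00 payment: kr 6,473,457.9900… − kr 2,177,100.00 = kr 4,296,357.9900…
Balance at month 13: kr 4,296,357.9900… × (1 + 0.005)^5 = kr 4,404,846.4131…
After kr 1,866,100.00 payment: kr 4,404,846.4131… − kr 1,866,100.00 = kr 2,538,746.4131…
Balance at month 17: kr 2,538,746.4131… × (1 + 0.005)^4 = kr 2,589,903.4243…
Penalty: 17 × 2% × kr 6,220,250.00 = kr 2,114,885.00
Final settlement = outstanding balance + penalty = kr 2,589,903.4243… + kr 2,114,885.00 = kr 4,704,788.42

kr 4,704,788.42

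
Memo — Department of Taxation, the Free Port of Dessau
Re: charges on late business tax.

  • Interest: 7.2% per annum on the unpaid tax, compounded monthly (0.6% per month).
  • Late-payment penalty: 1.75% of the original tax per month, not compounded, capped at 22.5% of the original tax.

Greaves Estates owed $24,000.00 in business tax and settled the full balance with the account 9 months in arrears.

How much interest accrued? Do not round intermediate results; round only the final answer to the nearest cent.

$1,327.54

Interest: $24,000.00 × ((1 + 0.006)^9 − 1) = $24,000.00 × 0.0553143… = $1,327.5434…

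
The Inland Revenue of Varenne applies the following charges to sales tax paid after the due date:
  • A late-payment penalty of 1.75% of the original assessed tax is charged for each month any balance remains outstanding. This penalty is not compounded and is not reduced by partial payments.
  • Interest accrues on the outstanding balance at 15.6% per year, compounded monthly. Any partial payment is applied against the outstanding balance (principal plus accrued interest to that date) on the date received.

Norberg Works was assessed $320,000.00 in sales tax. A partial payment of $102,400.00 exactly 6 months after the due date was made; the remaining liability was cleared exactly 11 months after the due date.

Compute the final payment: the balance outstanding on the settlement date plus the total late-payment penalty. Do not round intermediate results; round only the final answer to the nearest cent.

Monthly rate = 15.6% ÷ 12 = 1.3%
Balance at month 6: $320,000.0000 × (1 + 0.013)^6 = $345,785.3986…
After $102,400.00 payment: $345,785.3986… − $102,400.00 = $243,385.3986…
Balance at month 11: $243,385.3986… × (1 + 0.013)^5 = $259,622.1529…
Penalty: 11 × 1.75% × $320,000.00 = $61,600.00
Final settlement = outstanding balance + penalty = $259,622.1529… + $61,600.00 = $321,222.15

$321,222.15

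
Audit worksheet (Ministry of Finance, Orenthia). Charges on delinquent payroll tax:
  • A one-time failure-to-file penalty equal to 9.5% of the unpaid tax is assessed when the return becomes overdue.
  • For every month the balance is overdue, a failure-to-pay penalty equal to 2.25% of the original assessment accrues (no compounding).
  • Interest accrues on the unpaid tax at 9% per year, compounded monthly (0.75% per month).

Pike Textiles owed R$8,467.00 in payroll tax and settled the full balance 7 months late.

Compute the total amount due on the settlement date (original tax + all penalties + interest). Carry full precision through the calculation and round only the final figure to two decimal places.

Failure-to-file penalty: 9.5% × R$8,467.00 = R$804.37…
Failure-to-pay penalty: 7 × 2.25% × R$8,467.00 = R$1,333.55…
Interest: R$8,467.00 × ((1 + 0.0075)^7 − 1) = R$8,467.00 × 0.0536961… = R$454.6451…
Total = R$8,467.00 + R$2,137.9175 + R$454.6451… = R$11,059.56

R$11,059.56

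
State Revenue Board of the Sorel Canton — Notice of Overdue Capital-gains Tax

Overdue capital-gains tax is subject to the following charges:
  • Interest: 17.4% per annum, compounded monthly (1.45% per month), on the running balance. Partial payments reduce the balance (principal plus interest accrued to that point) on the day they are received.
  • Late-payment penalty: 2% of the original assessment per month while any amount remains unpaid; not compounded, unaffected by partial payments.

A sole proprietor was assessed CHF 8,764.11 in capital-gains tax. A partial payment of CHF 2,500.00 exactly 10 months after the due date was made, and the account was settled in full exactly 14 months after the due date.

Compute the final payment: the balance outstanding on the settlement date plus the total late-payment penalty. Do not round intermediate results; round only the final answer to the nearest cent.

CHF 10,526.80

Balance at month 10: CHF 8,764.1100 × (1 + 0.0145)^10 = CHF 10,121.1144…
After CHF 2,500.00 payment: CHF 10,121.1144… − CHF 2,500.00 = CHF 7,621.1144…
Balance at month 14: CHF 7,621.1144… × (1 + 0.0145)^4 = CHF 8,072.8463…
Penalty: 14 × 2% × CHF 8,764.11 = CHF 2,453.95…
Final settlement = outstanding balance + penalty = CHF 8,072.8463… + CHF 2,453.95… = CHF 10,526.80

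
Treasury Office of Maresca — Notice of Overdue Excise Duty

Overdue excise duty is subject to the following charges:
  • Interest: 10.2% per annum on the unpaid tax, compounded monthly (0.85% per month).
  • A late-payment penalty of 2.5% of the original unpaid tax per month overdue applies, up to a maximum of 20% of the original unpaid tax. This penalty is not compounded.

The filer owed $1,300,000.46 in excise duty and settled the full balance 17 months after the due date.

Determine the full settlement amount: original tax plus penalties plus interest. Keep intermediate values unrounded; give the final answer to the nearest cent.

Penalty (uncapped): 17 × 2.5% × $1,300,000.46 = $552,500.20…; cap = 20% × $1,300,000.46 = $260,000.09… → penalty = $260,000.09…
Interest: $1,300,000.46 × ((1 + 0.0085)^17 − 1) = $1,300,000.46 × 0.1547563… = $201,183.2716…
Total = $1,300,000.46 + $260,000.0920 + $201,183.2716… = $1,761,183.82

$1,761,183.82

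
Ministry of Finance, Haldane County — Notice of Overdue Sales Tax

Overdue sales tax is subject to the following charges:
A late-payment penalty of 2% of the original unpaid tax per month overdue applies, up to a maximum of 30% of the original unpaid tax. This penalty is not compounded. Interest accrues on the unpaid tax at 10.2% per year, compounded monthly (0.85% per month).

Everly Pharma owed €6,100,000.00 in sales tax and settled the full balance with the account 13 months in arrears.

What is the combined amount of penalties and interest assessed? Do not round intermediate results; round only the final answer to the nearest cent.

Penalty: 13 × 2% × €6,100,000.00 = €1,586,000.00 (below the 30% cap of €1,830,000.00)
Interest: €6,100,000.00 × ((1 + 0.0085)^13 − 1) = €6,100,000.00 × 0.1163149… = €709,521.0721…
Penalties + interest = €1,586,000.0000 + €709,521.0721… = €2,295,521.07

€2,295,521.07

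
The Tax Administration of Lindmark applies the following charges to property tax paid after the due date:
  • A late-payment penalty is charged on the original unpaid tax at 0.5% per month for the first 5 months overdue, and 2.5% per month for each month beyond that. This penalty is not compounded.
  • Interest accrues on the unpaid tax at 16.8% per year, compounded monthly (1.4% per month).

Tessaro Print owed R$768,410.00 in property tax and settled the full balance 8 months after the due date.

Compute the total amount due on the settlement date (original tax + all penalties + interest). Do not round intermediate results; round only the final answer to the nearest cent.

Penalty, months 1–5: 5 × 0.5% × R$768,410.00 = R$19,210.25
Penalty, months 6–8: 3 × 2.5% × R$768,410.00 = R$57,630.75
Interest: R$768,410.00 × ((1 + 0.014)^8 − 1) = R$768,410.00 × 0.1176444… = R$90,399.1207…
Total = R$768,410.00 + R$76,841.0000 + R$90,399.1207… = R$935,650.12

R$935,650.12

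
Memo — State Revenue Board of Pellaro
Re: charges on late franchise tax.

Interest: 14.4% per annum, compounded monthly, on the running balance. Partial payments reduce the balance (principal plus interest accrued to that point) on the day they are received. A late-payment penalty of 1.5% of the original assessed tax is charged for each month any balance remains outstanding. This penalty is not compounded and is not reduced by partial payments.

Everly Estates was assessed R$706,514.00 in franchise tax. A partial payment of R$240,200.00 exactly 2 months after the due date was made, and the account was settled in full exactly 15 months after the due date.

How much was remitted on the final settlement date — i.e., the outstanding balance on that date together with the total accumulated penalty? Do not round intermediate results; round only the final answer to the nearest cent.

R$723,419.21

Monthly rate = 14.4% ÷ 12 = 1.2%
Balance at month 2: R$706,514.0000 × (1 + 0.012)^2 = R$723,572.0740…
After R$240,200.00 payment: R$723,572.0740… − R$240,200.00 = R$483,372.0740…
Balance at month 15: R$483,372.0740… × (1 + 0.012)^13 = R$564,453.5629…
Penalty: 15 × 1.5% × R$706,514.00 = R$158,965.65
Final settlement = outstanding balance + penalty = R$564,453.5629… + R$158,965.65 = R$723,419.21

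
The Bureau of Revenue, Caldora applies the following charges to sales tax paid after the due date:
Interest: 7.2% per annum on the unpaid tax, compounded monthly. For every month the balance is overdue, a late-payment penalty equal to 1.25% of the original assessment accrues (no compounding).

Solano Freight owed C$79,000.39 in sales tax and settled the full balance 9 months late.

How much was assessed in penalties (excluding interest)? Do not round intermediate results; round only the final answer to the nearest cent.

C$8,887.54

Late-payment penalty = 1.25% × C$79,000.39 × 9 mo = C$8,887.54…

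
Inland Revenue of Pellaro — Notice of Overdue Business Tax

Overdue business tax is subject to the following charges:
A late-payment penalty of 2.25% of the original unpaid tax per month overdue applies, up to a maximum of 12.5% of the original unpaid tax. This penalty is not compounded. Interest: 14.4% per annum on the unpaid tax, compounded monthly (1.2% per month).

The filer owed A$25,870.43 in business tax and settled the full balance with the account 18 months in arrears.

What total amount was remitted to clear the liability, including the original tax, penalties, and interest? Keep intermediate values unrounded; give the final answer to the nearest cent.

Penalty (uncapped): 18 × 2.25% × A$25,870.43 = A$10,477.52…; cap = 12.5% × A$25,870.43 = A$3,233.80… → penalty = A$3,233.80…
Interest: A$25,870.43 × ((1 + 0.012)^18 − 1) = A$25,870.43 × 0.2395077… = A$6,196.1669…
Total = A$25,870.43 + A$3,233.8038… + A$6,196.1669… = A$35,300.40

A$35,300.40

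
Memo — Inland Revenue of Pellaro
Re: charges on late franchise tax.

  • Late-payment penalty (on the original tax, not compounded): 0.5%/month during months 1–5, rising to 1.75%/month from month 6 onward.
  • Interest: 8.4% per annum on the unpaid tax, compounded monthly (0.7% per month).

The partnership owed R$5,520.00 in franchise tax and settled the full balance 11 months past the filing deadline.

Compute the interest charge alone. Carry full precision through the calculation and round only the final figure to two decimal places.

Interest: R$5,520.00 × ((1 + 0.007)^11 − 1) = R$5,520.00 × 0.0797524… = R$440.2332…

R$440.23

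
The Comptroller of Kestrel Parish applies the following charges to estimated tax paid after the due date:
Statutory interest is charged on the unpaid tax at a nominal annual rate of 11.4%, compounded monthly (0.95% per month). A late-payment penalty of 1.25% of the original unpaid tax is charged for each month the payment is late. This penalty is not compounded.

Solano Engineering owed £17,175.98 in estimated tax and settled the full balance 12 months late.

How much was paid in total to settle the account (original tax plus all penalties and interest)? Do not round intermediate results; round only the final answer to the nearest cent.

Late-payment penalty: 12 × 1.25% × £17,175.98 = £2,576.40…
Interest: £17,175.98 × ((1 + 0.0095)^12 − 1) = £17,175.98 × 0.1201492… = £2,063.6805…
Total = £17,175.98 + £2,576.3970 + £2,063.6805… = £21,816.06

£21,816.06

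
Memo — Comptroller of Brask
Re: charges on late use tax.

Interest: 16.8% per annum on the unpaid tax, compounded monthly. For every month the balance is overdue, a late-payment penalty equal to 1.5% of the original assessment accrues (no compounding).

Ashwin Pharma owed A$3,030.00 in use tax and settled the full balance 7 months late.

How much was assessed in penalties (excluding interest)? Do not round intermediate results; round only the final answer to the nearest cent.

Late-payment penalty = 1.5% × A$3,030.00 × 7 mo = A$318.15

A$318.15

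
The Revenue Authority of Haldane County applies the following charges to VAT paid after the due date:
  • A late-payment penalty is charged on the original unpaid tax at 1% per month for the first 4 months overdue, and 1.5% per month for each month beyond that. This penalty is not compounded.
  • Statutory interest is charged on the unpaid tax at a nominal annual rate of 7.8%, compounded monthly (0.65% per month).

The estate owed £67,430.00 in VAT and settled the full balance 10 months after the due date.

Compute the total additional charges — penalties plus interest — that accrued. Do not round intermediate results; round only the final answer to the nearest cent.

Penalty, months 1–4: 4 × 1% × £67,430.00 = £2,697.20
Penalty, months 5–10: 6 × 1.5% × £67,430.00 = £6,068.70
Interest: £67,430.00 × ((1 + 0.0065)^10 − 1) = £67,430.00 × 0.0669346… = £4,513.3989…
Penalties + interest = £8,765.9000 + £4,513.3989… = £13,279.30

£13,279.30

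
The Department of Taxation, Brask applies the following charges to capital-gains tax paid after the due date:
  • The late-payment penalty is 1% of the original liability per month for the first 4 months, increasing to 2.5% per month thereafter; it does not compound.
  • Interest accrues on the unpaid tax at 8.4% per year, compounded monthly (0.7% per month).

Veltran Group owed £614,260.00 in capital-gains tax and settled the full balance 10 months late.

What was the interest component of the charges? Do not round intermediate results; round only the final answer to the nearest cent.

£44,378.24

Interest: £614,260.00 × ((1 + 0.007)^10 − 1) = £614,260.00 × 0.0722467… = £44,378.2386…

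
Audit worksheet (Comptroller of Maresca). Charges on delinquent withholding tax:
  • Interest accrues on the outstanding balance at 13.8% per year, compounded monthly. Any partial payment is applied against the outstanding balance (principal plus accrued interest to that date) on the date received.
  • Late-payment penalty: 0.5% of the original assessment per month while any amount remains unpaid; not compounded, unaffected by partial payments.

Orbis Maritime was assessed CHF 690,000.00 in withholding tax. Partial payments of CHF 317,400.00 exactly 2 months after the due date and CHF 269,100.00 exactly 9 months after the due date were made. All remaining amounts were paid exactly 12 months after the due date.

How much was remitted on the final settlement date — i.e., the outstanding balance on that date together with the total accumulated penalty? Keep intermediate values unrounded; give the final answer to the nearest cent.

CHF 198,539.46

Monthly rate = 13.8% ÷ 12 = 1.15%
Balance at month 2: CHF 690,000.0000 × (1 + 0.0115)^2 = CHF 705,961.2525
After CHF 317,400.00 payment: CHF 705,961.2525 − CHF 317,400.00 = CHF 388,561.2525
Balance at month 9: CHF 388,561.2525 × (1 + 0.0115)^7 = CHF 420,940.4879…
After CHF 269,100.00 payment: CHF 420,940.4879… − CHF 269,100.00 = CHF 151,840.4879…
Balance at month 12: CHF 151,840.4879… × (1 + 0.0115)^3 = CHF 157,139.4584…
Penalty: 12 × 0.5% × CHF 690,000.00 = CHF 41,400.00
Final settlement = outstanding balance + penalty = CHF 157,139.4584… + CHF 41,400.00 = CHF 198,539.46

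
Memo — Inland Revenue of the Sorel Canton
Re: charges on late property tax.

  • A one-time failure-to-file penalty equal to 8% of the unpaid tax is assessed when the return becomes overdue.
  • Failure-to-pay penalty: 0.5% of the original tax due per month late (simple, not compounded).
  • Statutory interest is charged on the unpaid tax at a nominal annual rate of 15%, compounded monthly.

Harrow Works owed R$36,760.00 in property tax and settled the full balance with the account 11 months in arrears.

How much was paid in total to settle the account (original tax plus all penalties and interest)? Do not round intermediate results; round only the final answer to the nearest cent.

Failure-to-file penalty: 8% × R$36,760.00 = R$2,940.80
Failure-to-pay penalty = 0.5% × R$36,760.00 × 11 mo = R$2,021.80
Interest (15%/yr ÷ 12 = 1.25%/month): R$36,760.00 × ((1 + 0.0125)^11 − 1) = R$5,382.5541…
Total = R$36,760.00 + R$4,962.6000 + R$5,382.5541… = R$47,105.15

R$47,105.15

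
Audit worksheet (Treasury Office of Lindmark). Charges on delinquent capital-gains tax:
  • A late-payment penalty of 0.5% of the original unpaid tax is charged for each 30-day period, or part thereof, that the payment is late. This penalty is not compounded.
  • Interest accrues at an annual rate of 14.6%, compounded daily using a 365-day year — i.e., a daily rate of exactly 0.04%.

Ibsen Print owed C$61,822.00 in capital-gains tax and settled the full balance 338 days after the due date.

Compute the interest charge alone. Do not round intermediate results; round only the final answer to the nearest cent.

Interest: C$61,822.00 × ((1 + 0.0004)^338 − 1) = C$61,822.00 × 0.14473477… = C$8,947.7929…

C$8,947.79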